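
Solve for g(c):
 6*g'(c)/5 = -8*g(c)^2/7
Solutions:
 g(c) = 21/(C1 + 20*c)


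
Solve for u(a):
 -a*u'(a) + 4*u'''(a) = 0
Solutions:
 u(a) = C1 + Integral(C2*airyai(2^(1/3)*a/2) + C3*airybi(2^(1/3)*a/2), a)


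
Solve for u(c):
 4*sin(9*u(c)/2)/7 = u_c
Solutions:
 -4*c/7 + log(cos(9*u(c)/2) - 1)/9 - log(cos(9*u(c)/2) + 1)/9 = C1


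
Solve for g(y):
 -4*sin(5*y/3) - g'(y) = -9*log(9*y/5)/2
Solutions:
 g(y) = C1 + 9*y*log(y)/2 - 9*y*log(5)/2 - 9*y/2 + 9*y*log(3) + 12*cos(5*y/3)/5


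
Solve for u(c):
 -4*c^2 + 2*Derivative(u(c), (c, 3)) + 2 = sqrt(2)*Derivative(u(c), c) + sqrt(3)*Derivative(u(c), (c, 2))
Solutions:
 u(c) = C1 + C2*exp(c*(sqrt(3) + sqrt(3 + 8*sqrt(2)))/4) + C3*exp(c*(-sqrt(3 + 8*sqrt(2)) + sqrt(3))/4) - 2*sqrt(2)*c^3/3 + 2*sqrt(3)*c^2 - 8*c - 5*sqrt(2)*c


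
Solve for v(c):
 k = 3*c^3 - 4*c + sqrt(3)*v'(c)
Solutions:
 v(c) = C1 - sqrt(3)*c^4/4 + 2*sqrt(3)*c^2/3 + sqrt(3)*c*k/3


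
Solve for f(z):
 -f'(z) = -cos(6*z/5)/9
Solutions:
 f(z) = C1 + 5*sin(6*z/5)/54


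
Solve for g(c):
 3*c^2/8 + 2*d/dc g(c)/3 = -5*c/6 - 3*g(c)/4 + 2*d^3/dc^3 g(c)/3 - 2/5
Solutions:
 g(c) = C1*exp(-c*(8*18^(1/3)/(sqrt(5793) + 81)^(1/3) + 12^(1/3)*(sqrt(5793) + 81)^(1/3))/24)*sin(2^(1/3)*3^(1/6)*c*(-2^(1/3)*3^(2/3)*(sqrt(5793) + 81)^(1/3)/24 + (sqrt(5793) + 81)^(-1/3))) + C2*exp(-c*(8*18^(1/3)/(sqrt(5793) + 81)^(1/3) + 12^(1/3)*(sqrt(5793) + 81)^(1/3))/24)*cos(2^(1/3)*3^(1/6)*c*(-2^(1/3)*3^(2/3)*(sqrt(5793) + 81)^(1/3)/24 + (sqrt(5793) + 81)^(-1/3))) + C3*exp(c*(8*18^(1/3)/(sqrt(5793) + 81)^(1/3) + 12^(1/3)*(sqrt(5793) + 81)^(1/3))/12) - c^2/2 - 2*c/9 - 136/405


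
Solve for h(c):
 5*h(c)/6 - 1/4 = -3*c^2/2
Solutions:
 h(c) = 3/10 - 9*c^2/5


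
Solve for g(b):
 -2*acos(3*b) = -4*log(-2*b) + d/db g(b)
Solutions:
 g(b) = C1 + 4*b*log(-b) - 2*b*acos(3*b) - 4*b + 4*b*log(2) + 2*sqrt(1 - 9*b^2)/3


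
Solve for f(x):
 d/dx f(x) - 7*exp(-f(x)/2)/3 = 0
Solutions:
 f(x) = 2*log(C1 + 7*x/6)


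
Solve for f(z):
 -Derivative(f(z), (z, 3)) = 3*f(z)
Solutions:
 f(z) = C3*exp(-3^(1/3)*z) + (C1*sin(3^(5/6)*z/2) + C2*cos(3^(5/6)*z/2))*exp(3^(1/3)*z/2)


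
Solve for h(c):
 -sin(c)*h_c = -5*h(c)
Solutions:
 h(c) = C1*sqrt(cos(c) - 1)*(cos(c)^2 - 2*cos(c) + 1)/(sqrt(cos(c) + 1)*(cos(c)^2 + 2*cos(c) + 1))


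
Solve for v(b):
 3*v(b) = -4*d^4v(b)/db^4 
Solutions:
 v(b) = (C1*sin(3^(1/4)*b/2) + C2*cos(3^(1/4)*b/2))*exp(-3^(1/4)*b/2) + (C3*sin(3^(1/4)*b/2) + C4*cos(3^(1/4)*b/2))*exp(3^(1/4)*b/2)


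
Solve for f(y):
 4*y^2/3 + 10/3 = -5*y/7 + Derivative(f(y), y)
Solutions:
 f(y) = C1 + 4*y^3/9 + 5*y^2/14 + 10*y/3


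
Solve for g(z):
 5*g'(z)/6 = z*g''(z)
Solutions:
 g(z) = C1 + C2*z^(11/6)


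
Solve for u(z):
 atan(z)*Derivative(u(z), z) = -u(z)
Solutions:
 u(z) = C1*exp(-Integral(1/atan(z), z))


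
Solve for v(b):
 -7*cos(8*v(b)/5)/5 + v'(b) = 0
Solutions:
 -7*b/5 - 5*log(sin(8*v(b)/5) - 1)/16 + 5*log(sin(8*v(b)/5) + 1)/16 = C1


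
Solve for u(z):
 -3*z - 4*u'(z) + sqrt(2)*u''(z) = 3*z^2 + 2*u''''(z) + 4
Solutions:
 u(z) = C1 + C2*exp(3^(1/3)*z*(sqrt(2)*3^(1/3)/(sqrt(3)*sqrt(108 - sqrt(2))/2 + 9)^(1/3) + 2*(sqrt(3)*sqrt(108 - sqrt(2))/2 + 9)^(1/3))/12)*sin(z*(-3*sqrt(6)/(3*sqrt(3)*sqrt(108 - sqrt(2))/2 + 27)^(1/3) + 2*sqrt(3)*(3*sqrt(3)*sqrt(108 - sqrt(2))/2 + 27)^(1/3))/12) + C3*exp(3^(1/3)*z*(sqrt(2)*3^(1/3)/(sqrt(3)*sqrt(108 - sqrt(2))/2 + 9)^(1/3) + 2*(sqrt(3)*sqrt(108 - sqrt(2))/2 + 9)^(1/3))/12)*cos(z*(-3*sqrt(6)/(3*sqrt(3)*sqrt(108 - sqrt(2))/2 + 27)^(1/3) + 2*sqrt(3)*(3*sqrt(3)*sqrt(108 - sqrt(2))/2 + 27)^(1/3))/12) + C4*exp(-3^(1/3)*z*(sqrt(2)*3^(1/3)/(sqrt(3)*sqrt(108 - sqrt(2))/2 + 9)^(1/3) + 2*(sqrt(3)*sqrt(108 - sqrt(2))/2 + 9)^(1/3))/6) - z^3/4 - 3*z^2/8 - 3*sqrt(2)*z^2/16 - 19*z/16 - 3*sqrt(2)*z/16


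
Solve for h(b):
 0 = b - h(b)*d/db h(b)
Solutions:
 h(b) = -sqrt(C1 + b^2)
 h(b) = sqrt(C1 + b^2)


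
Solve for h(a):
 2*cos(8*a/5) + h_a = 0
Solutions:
 h(a) = C1 - 5*sin(8*a/5)/4


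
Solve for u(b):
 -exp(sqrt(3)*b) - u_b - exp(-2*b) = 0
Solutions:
 u(b) = C1 - sqrt(3)*exp(sqrt(3)*b)/3 + exp(-2*b)/2


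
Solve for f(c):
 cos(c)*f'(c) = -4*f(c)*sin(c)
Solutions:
 f(c) = C1*cos(c)^4


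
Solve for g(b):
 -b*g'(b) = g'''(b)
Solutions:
 g(b) = C1 + Integral(C2*airyai(-b) + C3*airybi(-b), b)


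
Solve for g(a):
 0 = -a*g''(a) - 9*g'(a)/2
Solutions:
 g(a) = C1 + C2/a^(7/2)


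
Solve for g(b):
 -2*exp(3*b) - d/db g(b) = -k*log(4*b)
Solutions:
 g(b) = C1 + b*k*log(b) + b*k*(-1 + 2*log(2)) - 2*exp(3*b)/3


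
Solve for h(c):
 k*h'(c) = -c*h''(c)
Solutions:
 h(c) = C1 + c^(1 - re(k))*(C2*sin(log(c)*Abs(im(k))) + C3*cos(log(c)*im(k)))


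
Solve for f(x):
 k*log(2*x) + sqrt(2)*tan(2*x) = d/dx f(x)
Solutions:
 f(x) = C1 + k*x*(log(x) - 1) + k*x*log(2) - sqrt(2)*log(cos(2*x))/2


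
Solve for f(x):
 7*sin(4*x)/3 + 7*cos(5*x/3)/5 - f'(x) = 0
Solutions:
 f(x) = C1 + 21*sin(5*x/3)/25 - 7*cos(4*x)/12


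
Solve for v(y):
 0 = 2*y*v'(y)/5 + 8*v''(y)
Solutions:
 v(y) = C1 + C2*erf(sqrt(10)*y/20)


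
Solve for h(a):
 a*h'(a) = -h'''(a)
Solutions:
 h(a) = C1 + Integral(C2*airyai(-a) + C3*airybi(-a), a)


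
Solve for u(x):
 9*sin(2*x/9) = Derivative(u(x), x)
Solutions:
 u(x) = C1 - 81*cos(2*x/9)/2


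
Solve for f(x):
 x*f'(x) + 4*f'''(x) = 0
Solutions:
 f(x) = C1 + Integral(C2*airyai(-2^(1/3)*x/2) + C3*airybi(-2^(1/3)*x/2), x)


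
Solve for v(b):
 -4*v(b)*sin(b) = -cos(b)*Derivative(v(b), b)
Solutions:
 v(b) = C1/cos(b)^4


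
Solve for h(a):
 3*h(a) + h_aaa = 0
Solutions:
 h(a) = C3*exp(-3^(1/3)*a) + (C1*sin(3^(5/6)*a/2) + C2*cos(3^(5/6)*a/2))*exp(3^(1/3)*a/2)


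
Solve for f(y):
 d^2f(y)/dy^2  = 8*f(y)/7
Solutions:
 f(y) = C1*exp(-2*sqrt(14)*y/7) + C2*exp(2*sqrt(14)*y/7)


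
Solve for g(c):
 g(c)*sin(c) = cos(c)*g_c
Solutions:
 g(c) = C1/cos(c)


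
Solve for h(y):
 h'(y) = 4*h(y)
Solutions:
 h(y) = C1*exp(4*y)


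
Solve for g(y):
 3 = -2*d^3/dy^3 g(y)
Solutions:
 g(y) = C1 + C2*y + C3*y^2 - y^3/4


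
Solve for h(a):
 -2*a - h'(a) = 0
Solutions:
 h(a) = C1 - a^2


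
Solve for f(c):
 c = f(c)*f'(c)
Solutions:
 f(c) = -sqrt(C1 + c^2)
 f(c) = sqrt(C1 + c^2)


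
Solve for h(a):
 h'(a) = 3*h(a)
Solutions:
 h(a) = C1*exp(3*a)


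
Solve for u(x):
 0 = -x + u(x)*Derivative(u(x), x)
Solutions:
 u(x) = -sqrt(C1 + x^2)
 u(x) = sqrt(C1 + x^2)


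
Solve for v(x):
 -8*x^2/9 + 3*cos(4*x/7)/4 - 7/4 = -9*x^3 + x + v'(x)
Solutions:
 v(x) = C1 + 9*x^4/4 - 8*x^3/27 - x^2/2 - 7*x/4 + 21*sin(4*x/7)/16


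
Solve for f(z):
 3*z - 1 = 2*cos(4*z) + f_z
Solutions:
 f(z) = C1 + 3*z^2/2 - z - sin(4*z)/2


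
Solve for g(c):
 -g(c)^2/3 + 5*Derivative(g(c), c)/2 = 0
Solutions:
 g(c) = -15/(C1 + 2*c)


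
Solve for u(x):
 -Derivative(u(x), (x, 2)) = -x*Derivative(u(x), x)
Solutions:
 u(x) = C1 + C2*erfi(sqrt(2)*x/2)


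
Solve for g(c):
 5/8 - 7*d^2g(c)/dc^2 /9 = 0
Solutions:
 g(c) = C1 + C2*c + 45*c^2/112


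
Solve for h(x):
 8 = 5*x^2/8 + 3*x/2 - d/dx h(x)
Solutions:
 h(x) = C1 + 5*x^3/24 + 3*x^2/4 - 8*x


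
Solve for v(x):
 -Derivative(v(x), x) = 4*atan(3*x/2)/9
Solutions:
 v(x) = C1 - 4*x*atan(3*x/2)/9 + 4*log(9*x^2 + 4)/27


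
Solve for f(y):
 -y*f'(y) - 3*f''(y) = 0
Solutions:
 f(y) = C1 + C2*erf(sqrt(6)*y/6)


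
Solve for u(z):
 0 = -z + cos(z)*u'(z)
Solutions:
 u(z) = C1 + Integral(z/cos(z), z)


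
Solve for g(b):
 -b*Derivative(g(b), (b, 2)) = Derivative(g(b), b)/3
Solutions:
 g(b) = C1 + C2*b^(2/3)


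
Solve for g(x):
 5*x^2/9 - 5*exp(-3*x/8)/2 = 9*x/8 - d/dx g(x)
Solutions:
 g(x) = C1 - 5*x^3/27 + 9*x^2/16 - 20*exp(-3*x/8)/3


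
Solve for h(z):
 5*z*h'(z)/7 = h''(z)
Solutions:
 h(z) = C1 + C2*erfi(sqrt(70)*z/14)


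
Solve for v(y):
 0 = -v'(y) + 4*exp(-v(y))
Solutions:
 v(y) = log(C1 + 4*y)


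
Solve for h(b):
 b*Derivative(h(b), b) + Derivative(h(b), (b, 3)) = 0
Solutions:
 h(b) = C1 + Integral(C2*airyai(-b) + C3*airybi(-b), b)


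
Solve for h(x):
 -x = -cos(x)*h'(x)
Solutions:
 h(x) = C1 + Integral(x/cos(x), x)


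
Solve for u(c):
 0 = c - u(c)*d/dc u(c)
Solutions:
 u(c) = -sqrt(C1 + c^2)
 u(c) = sqrt(C1 + c^2)


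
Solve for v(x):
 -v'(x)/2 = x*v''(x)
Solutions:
 v(x) = C1 + C2*sqrt(x)


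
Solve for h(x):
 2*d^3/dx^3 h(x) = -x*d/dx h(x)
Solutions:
 h(x) = C1 + Integral(C2*airyai(-2^(2/3)*x/2) + C3*airybi(-2^(2/3)*x/2), x)


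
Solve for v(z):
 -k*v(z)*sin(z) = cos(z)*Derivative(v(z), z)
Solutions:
 v(z) = C1*exp(k*log(cos(z)))


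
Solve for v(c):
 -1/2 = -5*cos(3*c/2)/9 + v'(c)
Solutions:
 v(c) = C1 - c/2 + 10*sin(3*c/2)/27


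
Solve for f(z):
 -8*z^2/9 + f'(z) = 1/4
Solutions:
 f(z) = C1 + 8*z^3/27 + z/4


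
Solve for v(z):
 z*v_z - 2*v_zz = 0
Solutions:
 v(z) = C1 + C2*erfi(z/2)


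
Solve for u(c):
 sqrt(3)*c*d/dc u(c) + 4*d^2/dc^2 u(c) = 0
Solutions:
 u(c) = C1 + C2*erf(sqrt(2)*3^(1/4)*c/4)


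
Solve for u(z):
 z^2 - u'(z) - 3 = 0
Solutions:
 u(z) = C1 + z^3/3 - 3*z


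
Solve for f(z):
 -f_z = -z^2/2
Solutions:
 f(z) = C1 + z^3/6


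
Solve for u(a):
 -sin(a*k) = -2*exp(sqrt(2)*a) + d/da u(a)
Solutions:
 u(a) = C1 + sqrt(2)*exp(sqrt(2)*a) + cos(a*k)/k


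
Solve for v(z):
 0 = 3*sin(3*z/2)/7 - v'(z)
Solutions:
 v(z) = C1 - 2*cos(3*z/2)/7


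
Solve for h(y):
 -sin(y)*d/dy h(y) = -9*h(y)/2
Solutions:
 h(y) = C1*(cos(y) - 1)^(1/4)*(cos(y)^2 - 2*cos(y) + 1)/((cos(y) + 1)^(1/4)*(cos(y)^2 + 2*cos(y) + 1))


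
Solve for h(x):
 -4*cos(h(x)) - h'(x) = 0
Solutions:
 h(x) = pi - asin((C1 + exp(8*x))/(C1 - exp(8*x)))
 h(x) = asin((C1 + exp(8*x))/(C1 - exp(8*x)))


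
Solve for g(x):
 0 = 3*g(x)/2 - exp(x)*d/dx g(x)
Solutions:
 g(x) = C1*exp(-3*exp(-x)/2)


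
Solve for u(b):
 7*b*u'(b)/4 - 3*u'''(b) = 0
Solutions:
 u(b) = C1 + Integral(C2*airyai(126^(1/3)*b/6) + C3*airybi(126^(1/3)*b/6), b)


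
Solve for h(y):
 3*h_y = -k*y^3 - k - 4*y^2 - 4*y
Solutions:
 h(y) = C1 - k*y^4/12 - k*y/3 - 4*y^3/9 - 2*y^2/3


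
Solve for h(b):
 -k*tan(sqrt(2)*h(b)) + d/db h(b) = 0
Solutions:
 h(b) = sqrt(2)*(pi - asin(C1*exp(sqrt(2)*b*k)))/2
 h(b) = sqrt(2)*asin(C1*exp(sqrt(2)*b*k))/2


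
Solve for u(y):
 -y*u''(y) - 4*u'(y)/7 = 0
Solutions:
 u(y) = C1 + C2*y^(3/7)


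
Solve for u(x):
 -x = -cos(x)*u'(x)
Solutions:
 u(x) = C1 + Integral(x/cos(x), x)


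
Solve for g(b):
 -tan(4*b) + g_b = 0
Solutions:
 g(b) = C1 - log(cos(4*b))/4


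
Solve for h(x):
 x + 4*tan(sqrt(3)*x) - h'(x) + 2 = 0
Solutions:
 h(x) = C1 + x^2/2 + 2*x - 4*sqrt(3)*log(cos(sqrt(3)*x))/3


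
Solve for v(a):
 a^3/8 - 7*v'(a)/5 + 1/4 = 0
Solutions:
 v(a) = C1 + 5*a^4/224 + 5*a/28


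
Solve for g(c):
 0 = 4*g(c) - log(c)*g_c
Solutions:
 g(c) = C1*exp(4*li(c))


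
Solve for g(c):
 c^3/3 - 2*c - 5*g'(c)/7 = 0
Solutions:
 g(c) = C1 + 7*c^4/60 - 7*c^2/5


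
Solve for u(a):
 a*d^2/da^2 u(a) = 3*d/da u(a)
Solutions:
 u(a) = C1 + C2*a^4


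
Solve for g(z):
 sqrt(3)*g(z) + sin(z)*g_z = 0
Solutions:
 g(z) = C1*(cos(z) + 1)^(sqrt(3)/2)/(cos(z) - 1)^(sqrt(3)/2)


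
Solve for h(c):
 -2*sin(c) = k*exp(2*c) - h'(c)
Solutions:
 h(c) = C1 + k*exp(2*c)/2 - 2*cos(c)


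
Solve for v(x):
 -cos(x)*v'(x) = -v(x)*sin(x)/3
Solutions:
 v(x) = C1/cos(x)^(1/3)


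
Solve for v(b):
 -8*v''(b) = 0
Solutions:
 v(b) = C1 + C2*b


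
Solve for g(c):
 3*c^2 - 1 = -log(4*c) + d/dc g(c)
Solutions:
 g(c) = C1 + c^3 + c*log(c) - 2*c + c*log(4)


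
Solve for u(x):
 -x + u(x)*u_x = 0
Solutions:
 u(x) = -sqrt(C1 + x^2)
 u(x) = sqrt(C1 + x^2)


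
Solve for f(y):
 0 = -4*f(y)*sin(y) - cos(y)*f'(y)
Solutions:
 f(y) = C1*cos(y)^4


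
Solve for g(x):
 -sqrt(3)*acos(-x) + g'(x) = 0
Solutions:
 g(x) = C1 + sqrt(3)*(x*acos(-x) + sqrt(1 - x^2))


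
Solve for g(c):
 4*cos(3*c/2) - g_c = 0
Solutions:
 g(c) = C1 + 8*sin(3*c/2)/3


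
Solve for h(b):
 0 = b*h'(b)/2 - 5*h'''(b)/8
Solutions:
 h(b) = C1 + Integral(C2*airyai(10^(2/3)*b/5) + C3*airybi(10^(2/3)*b/5), b)


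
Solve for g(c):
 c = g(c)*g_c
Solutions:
 g(c) = -sqrt(C1 + c^2)
 g(c) = sqrt(C1 + c^2)


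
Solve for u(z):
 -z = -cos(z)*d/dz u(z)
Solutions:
 u(z) = C1 + Integral(z/cos(z), z)


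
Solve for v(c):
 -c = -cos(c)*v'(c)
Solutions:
 v(c) = C1 + Integral(c/cos(c), c)


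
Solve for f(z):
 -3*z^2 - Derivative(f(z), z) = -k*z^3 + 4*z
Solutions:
 f(z) = C1 + k*z^4/4 - z^3 - 2*z^2


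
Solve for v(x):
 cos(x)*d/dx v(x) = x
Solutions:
 v(x) = C1 + Integral(x/cos(x), x)


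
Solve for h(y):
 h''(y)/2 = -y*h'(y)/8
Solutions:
 h(y) = C1 + C2*erf(sqrt(2)*y/4)


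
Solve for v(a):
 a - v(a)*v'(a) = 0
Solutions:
 v(a) = -sqrt(C1 + a^2)
 v(a) = sqrt(C1 + a^2)


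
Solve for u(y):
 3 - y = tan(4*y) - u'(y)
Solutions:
 u(y) = C1 + y^2/2 - 3*y - log(cos(4*y))/4


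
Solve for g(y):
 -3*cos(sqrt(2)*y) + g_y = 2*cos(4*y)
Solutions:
 g(y) = C1 + sin(4*y)/2 + 3*sqrt(2)*sin(sqrt(2)*y)/2


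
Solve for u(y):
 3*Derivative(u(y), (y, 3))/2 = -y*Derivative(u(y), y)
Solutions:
 u(y) = C1 + Integral(C2*airyai(-2^(1/3)*3^(2/3)*y/3) + C3*airybi(-2^(1/3)*3^(2/3)*y/3), y)


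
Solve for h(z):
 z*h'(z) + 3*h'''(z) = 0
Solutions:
 h(z) = C1 + Integral(C2*airyai(-3^(2/3)*z/3) + C3*airybi(-3^(2/3)*z/3), z)


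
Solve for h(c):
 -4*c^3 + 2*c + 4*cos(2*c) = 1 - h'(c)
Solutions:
 h(c) = C1 + c^4 - c^2 + c - 2*sin(2*c)


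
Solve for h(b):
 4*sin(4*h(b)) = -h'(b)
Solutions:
 h(b) = -acos((-C1 - exp(32*b))/(C1 - exp(32*b)))/4 + pi/2
 h(b) = acos((-C1 - exp(32*b))/(C1 - exp(32*b)))/4


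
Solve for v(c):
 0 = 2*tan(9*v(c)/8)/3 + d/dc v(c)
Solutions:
 v(c) = -8*asin(C1*exp(-3*c/4))/9 + 8*pi/9
 v(c) = 8*asin(C1*exp(-3*c/4))/9


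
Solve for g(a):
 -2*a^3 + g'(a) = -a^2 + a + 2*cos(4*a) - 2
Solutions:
 g(a) = C1 + a^4/2 - a^3/3 + a^2/2 - 2*a + sin(4*a)/2


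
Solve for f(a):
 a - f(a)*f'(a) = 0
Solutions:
 f(a) = -sqrt(C1 + a^2)
 f(a) = sqrt(C1 + a^2)


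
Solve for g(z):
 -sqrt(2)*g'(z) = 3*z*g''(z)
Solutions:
 g(z) = C1 + C2*z^(1 - sqrt(2)/3)


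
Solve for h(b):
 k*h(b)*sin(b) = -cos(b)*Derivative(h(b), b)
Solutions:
 h(b) = C1*exp(k*log(cos(b)))


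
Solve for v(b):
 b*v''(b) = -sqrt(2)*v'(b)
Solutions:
 v(b) = C1 + C2*b^(1 - sqrt(2))


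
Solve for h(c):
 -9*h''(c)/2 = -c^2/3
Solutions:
 h(c) = C1 + C2*c + c^4/162


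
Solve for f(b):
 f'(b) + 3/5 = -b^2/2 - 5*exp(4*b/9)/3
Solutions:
 f(b) = C1 - b^3/6 - 3*b/5 - 15*exp(4*b/9)/4


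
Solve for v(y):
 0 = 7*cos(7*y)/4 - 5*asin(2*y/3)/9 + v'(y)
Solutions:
 v(y) = C1 + 5*y*asin(2*y/3)/9 + 5*sqrt(9 - 4*y^2)/18 - sin(7*y)/4


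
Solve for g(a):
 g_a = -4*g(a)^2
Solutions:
 g(a) = 1/(C1 + 4*a)


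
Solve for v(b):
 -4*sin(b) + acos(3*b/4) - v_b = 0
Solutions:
 v(b) = C1 + b*acos(3*b/4) - sqrt(16 - 9*b^2)/3 + 4*cos(b)


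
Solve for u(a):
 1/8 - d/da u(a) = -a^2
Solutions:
 u(a) = C1 + a^3/3 + a/8


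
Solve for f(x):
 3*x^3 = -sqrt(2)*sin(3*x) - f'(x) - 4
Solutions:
 f(x) = C1 - 3*x^4/4 - 4*x + sqrt(2)*cos(3*x)/3


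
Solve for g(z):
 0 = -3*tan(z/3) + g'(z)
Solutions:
 g(z) = C1 - 9*log(cos(z/3))


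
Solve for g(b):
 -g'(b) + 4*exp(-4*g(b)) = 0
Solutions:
 g(b) = log(-I*(C1 + 16*b)^(1/4))
 g(b) = log(I*(C1 + 16*b)^(1/4))
 g(b) = log(-(C1 + 16*b)^(1/4))
 g(b) = log(C1 + 16*b)/4


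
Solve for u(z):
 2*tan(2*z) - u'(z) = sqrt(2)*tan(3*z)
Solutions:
 u(z) = C1 - log(cos(2*z)) + sqrt(2)*log(cos(3*z))/3


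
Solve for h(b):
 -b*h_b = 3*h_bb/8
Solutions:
 h(b) = C1 + C2*erf(2*sqrt(3)*b/3)


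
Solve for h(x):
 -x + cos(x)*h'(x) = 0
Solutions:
 h(x) = C1 + Integral(x/cos(x), x)


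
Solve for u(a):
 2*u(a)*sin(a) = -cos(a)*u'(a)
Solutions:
 u(a) = C1*cos(a)^2


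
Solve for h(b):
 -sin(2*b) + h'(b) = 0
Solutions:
 h(b) = C1 - cos(2*b)/2


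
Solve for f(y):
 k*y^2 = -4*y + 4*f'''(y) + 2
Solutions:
 f(y) = C1 + C2*y + C3*y^2 + k*y^5/240 + y^4/24 - y^3/12


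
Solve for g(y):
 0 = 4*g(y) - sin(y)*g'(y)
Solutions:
 g(y) = C1*(cos(y)^2 - 2*cos(y) + 1)/(cos(y)^2 + 2*cos(y) + 1)


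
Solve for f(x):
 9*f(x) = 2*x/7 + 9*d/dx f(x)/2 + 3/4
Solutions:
 f(x) = C1*exp(2*x) + 2*x/63 + 25/252


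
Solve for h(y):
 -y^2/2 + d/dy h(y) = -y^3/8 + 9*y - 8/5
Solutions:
 h(y) = C1 - y^4/32 + y^3/6 + 9*y^2/2 - 8*y/5


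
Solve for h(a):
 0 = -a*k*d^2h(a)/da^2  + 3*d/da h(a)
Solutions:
 h(a) = C1 + a^(((re(k) + 3)*re(k) + im(k)^2)/(re(k)^2 + im(k)^2))*(C2*sin(3*log(a)*Abs(im(k))/(re(k)^2 + im(k)^2)) + C3*cos(3*log(a)*im(k)/(re(k)^2 + im(k)^2)))


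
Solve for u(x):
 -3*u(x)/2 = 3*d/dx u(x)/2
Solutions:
 u(x) = C1*exp(-x)


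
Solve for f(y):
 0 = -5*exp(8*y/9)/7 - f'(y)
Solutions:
 f(y) = C1 - 45*exp(8*y/9)/56


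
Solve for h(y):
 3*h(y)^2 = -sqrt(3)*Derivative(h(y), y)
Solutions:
 h(y) = 1/(C1 + sqrt(3)*y)


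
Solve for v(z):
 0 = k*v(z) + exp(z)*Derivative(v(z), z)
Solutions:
 v(z) = C1*exp(k*exp(-z))


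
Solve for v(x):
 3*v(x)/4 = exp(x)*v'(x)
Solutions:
 v(x) = C1*exp(-3*exp(-x)/4)


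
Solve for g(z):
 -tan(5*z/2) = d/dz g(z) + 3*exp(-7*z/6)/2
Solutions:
 g(z) = C1 - log(tan(5*z/2)^2 + 1)/5 + 9*exp(-7*z/6)/7


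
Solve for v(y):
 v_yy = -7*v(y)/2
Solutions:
 v(y) = C1*sin(sqrt(14)*y/2) + C2*cos(sqrt(14)*y/2)


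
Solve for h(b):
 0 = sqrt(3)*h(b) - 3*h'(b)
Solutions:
 h(b) = C1*exp(sqrt(3)*b/3)


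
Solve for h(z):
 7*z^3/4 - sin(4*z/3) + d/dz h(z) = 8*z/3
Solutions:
 h(z) = C1 - 7*z^4/16 + 4*z^2/3 - 3*cos(4*z/3)/4


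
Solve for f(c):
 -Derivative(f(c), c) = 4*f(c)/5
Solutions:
 f(c) = C1*exp(-4*c/5)


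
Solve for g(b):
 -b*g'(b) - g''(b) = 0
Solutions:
 g(b) = C1 + C2*erf(sqrt(2)*b/2)


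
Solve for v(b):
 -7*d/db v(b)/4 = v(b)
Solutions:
 v(b) = C1*exp(-4*b/7)


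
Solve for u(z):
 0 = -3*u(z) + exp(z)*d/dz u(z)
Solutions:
 u(z) = C1*exp(-3*exp(-z))


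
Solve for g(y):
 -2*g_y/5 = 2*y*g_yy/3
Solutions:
 g(y) = C1 + C2*y^(2/5)


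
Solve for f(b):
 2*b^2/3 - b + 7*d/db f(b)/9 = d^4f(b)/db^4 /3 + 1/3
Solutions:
 f(b) = C1 + C4*exp(3^(2/3)*7^(1/3)*b/3) - 2*b^3/7 + 9*b^2/14 + 3*b/7 + (C2*sin(3^(1/6)*7^(1/3)*b/2) + C3*cos(3^(1/6)*7^(1/3)*b/2))*exp(-3^(2/3)*7^(1/3)*b/6)


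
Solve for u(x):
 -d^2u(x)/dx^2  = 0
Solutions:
 u(x) = C1 + C2*x


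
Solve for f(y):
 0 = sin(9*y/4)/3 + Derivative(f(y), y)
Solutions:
 f(y) = C1 + 4*cos(9*y/4)/27


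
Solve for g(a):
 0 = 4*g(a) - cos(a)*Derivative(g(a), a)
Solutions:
 g(a) = C1*(sin(a)^2 + 2*sin(a) + 1)/(sin(a)^2 - 2*sin(a) + 1)


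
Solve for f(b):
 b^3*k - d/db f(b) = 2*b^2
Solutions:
 f(b) = C1 + b^4*k/4 - 2*b^3/3


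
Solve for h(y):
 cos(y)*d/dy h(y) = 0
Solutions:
 h(y) = C1


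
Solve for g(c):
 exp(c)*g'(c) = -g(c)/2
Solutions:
 g(c) = C1*exp(exp(-c)/2)


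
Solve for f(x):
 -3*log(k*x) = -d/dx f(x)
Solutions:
 f(x) = C1 + 3*x*log(k*x) - 3*x


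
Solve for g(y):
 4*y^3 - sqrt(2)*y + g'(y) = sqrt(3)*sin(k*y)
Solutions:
 g(y) = C1 - y^4 + sqrt(2)*y^2/2 - sqrt(3)*cos(k*y)/k


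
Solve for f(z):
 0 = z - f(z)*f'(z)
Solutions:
 f(z) = -sqrt(C1 + z^2)
 f(z) = sqrt(C1 + z^2)


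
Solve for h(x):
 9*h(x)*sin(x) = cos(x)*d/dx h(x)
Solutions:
 h(x) = C1/cos(x)^9


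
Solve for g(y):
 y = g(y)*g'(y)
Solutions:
 g(y) = -sqrt(C1 + y^2)
 g(y) = sqrt(C1 + y^2)


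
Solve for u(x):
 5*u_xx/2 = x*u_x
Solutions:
 u(x) = C1 + C2*erfi(sqrt(5)*x/5)


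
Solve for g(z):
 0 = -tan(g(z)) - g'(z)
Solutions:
 g(z) = pi - asin(C1*exp(-z))
 g(z) = asin(C1*exp(-z))


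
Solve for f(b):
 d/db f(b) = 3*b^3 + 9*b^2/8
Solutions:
 f(b) = C1 + 3*b^4/4 + 3*b^3/8


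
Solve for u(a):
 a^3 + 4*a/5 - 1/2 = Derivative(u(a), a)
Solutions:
 u(a) = C1 + a^4/4 + 2*a^2/5 - a/2


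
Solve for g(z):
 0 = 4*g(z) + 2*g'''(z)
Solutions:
 g(z) = C3*exp(-2^(1/3)*z) + (C1*sin(2^(1/3)*sqrt(3)*z/2) + C2*cos(2^(1/3)*sqrt(3)*z/2))*exp(2^(1/3)*z/2)


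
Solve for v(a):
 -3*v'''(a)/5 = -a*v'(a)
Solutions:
 v(a) = C1 + Integral(C2*airyai(3^(2/3)*5^(1/3)*a/3) + C3*airybi(3^(2/3)*5^(1/3)*a/3), a)


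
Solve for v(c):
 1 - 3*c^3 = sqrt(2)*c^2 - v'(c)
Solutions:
 v(c) = C1 + 3*c^4/4 + sqrt(2)*c^3/3 - c


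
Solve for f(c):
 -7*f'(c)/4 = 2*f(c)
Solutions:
 f(c) = C1*exp(-8*c/7)


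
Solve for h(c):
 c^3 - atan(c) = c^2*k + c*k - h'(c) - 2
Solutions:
 h(c) = C1 - c^4/4 + c^3*k/3 + c^2*k/2 + c*atan(c) - 2*c - log(c^2 + 1)/2


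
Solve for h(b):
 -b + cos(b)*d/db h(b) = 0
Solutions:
 h(b) = C1 + Integral(b/cos(b), b)


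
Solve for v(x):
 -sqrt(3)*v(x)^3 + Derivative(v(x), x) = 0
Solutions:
 v(x) = -sqrt(2)*sqrt(-1/(C1 + sqrt(3)*x))/2
 v(x) = sqrt(2)*sqrt(-1/(C1 + sqrt(3)*x))/2


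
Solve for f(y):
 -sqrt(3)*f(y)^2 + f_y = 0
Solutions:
 f(y) = -1/(C1 + sqrt(3)*y)


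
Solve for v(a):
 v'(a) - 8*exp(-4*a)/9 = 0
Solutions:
 v(a) = C1 - 2*exp(-4*a)/9


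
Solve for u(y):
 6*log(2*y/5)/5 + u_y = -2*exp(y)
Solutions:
 u(y) = C1 - 6*y*log(y)/5 + 6*y*(-log(2) + 1 + log(5))/5 - 2*exp(y)


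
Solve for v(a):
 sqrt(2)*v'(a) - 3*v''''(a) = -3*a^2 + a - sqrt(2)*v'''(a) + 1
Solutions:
 v(a) = C1 + C2*exp(a*(-2^(2/3)*(9*sqrt(1506) + 247*sqrt(2))^(1/3) - 4*2^(1/3)/(9*sqrt(1506) + 247*sqrt(2))^(1/3) + 4*sqrt(2))/36)*sin(2^(1/3)*sqrt(3)*a*(-2^(1/3)*(9*sqrt(1506) + 247*sqrt(2))^(1/3) + 4/(9*sqrt(1506) + 247*sqrt(2))^(1/3))/36) + C3*exp(a*(-2^(2/3)*(9*sqrt(1506) + 247*sqrt(2))^(1/3) - 4*2^(1/3)/(9*sqrt(1506) + 247*sqrt(2))^(1/3) + 4*sqrt(2))/36)*cos(2^(1/3)*sqrt(3)*a*(-2^(1/3)*(9*sqrt(1506) + 247*sqrt(2))^(1/3) + 4/(9*sqrt(1506) + 247*sqrt(2))^(1/3))/36) + C4*exp(a*(4*2^(1/3)/(9*sqrt(1506) + 247*sqrt(2))^(1/3) + 2*sqrt(2) + 2^(2/3)*(9*sqrt(1506) + 247*sqrt(2))^(1/3))/18) - sqrt(2)*a^3/2 + sqrt(2)*a^2/4 + 7*sqrt(2)*a/2


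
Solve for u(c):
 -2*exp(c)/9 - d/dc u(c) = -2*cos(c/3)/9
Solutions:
 u(c) = C1 - 2*exp(c)/9 + 2*sin(c/3)/3


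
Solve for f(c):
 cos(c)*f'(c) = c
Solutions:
 f(c) = C1 + Integral(c/cos(c), c)


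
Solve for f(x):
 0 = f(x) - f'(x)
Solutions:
 f(x) = C1*exp(x)


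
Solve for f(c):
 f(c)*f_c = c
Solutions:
 f(c) = -sqrt(C1 + c^2)
 f(c) = sqrt(C1 + c^2)


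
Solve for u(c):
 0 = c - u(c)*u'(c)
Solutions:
 u(c) = -sqrt(C1 + c^2)
 u(c) = sqrt(C1 + c^2)


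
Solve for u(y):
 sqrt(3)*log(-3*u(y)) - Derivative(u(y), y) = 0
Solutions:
 -sqrt(3)*Integral(1/(log(-_y) + log(3)), (_y, u(y)))/3 = C1 - y


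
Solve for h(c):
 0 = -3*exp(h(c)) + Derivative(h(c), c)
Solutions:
 h(c) = log(-1/(C1 + 3*c))


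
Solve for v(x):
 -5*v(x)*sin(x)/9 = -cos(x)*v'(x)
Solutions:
 v(x) = C1/cos(x)^(5/9)


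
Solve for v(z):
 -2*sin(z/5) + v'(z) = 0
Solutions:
 v(z) = C1 - 10*cos(z/5)


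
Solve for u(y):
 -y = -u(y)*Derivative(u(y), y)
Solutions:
 u(y) = -sqrt(C1 + y^2)
 u(y) = sqrt(C1 + y^2)


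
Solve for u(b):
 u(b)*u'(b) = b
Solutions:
 u(b) = -sqrt(C1 + b^2)
 u(b) = sqrt(C1 + b^2)


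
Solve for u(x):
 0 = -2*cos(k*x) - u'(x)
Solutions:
 u(x) = C1 - 2*sin(k*x)/k


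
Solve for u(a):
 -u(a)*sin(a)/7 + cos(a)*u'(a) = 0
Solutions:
 u(a) = C1/cos(a)^(1/7)


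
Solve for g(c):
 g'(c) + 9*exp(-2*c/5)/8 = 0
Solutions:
 g(c) = C1 + 45*exp(-2*c/5)/16


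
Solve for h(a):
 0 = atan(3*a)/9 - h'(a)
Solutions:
 h(a) = C1 + a*atan(3*a)/9 - log(9*a^2 + 1)/54


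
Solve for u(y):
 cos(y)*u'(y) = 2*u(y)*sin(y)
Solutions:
 u(y) = C1/cos(y)^2


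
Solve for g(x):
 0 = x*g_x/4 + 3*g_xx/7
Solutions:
 g(x) = C1 + C2*erf(sqrt(42)*x/12)


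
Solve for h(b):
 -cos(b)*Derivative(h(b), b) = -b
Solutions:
 h(b) = C1 + Integral(b/cos(b), b)


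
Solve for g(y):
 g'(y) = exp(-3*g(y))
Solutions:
 g(y) = log(C1 + 3*y)/3
 g(y) = log((-3^(1/3) - 3^(5/6)*I)*(C1 + y)^(1/3)/2)
 g(y) = log((-3^(1/3) + 3^(5/6)*I)*(C1 + y)^(1/3)/2)


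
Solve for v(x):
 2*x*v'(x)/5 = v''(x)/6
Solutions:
 v(x) = C1 + C2*erfi(sqrt(30)*x/5)


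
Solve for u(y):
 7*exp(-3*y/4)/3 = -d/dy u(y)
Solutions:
 u(y) = C1 + 28*exp(-3*y/4)/9


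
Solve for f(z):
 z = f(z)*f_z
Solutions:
 f(z) = -sqrt(C1 + z^2)
 f(z) = sqrt(C1 + z^2)


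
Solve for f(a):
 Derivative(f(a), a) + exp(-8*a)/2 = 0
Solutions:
 f(a) = C1 + exp(-8*a)/16


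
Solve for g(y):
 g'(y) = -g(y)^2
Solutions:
 g(y) = 1/(C1 + y)


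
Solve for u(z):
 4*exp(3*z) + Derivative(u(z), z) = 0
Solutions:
 u(z) = C1 - 4*exp(3*z)/3


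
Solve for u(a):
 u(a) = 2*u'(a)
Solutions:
 u(a) = C1*exp(a/2)


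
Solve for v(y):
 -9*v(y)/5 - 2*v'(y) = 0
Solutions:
 v(y) = C1*exp(-9*y/10)


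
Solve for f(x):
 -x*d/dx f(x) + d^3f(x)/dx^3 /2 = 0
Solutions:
 f(x) = C1 + Integral(C2*airyai(2^(1/3)*x) + C3*airybi(2^(1/3)*x), x)


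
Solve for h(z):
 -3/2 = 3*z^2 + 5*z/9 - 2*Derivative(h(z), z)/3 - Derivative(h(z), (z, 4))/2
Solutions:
 h(z) = C1 + C4*exp(-6^(2/3)*z/3) + 3*z^3/2 + 5*z^2/12 + 9*z/4 + (C2*sin(2^(2/3)*3^(1/6)*z/2) + C3*cos(2^(2/3)*3^(1/6)*z/2))*exp(6^(2/3)*z/6)


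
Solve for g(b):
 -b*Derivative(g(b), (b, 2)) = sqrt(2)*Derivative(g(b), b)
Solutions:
 g(b) = C1 + C2*b^(1 - sqrt(2))


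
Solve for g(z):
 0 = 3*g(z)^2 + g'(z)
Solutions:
 g(z) = 1/(C1 + 3*z)


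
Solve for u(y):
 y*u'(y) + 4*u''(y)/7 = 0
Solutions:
 u(y) = C1 + C2*erf(sqrt(14)*y/4)


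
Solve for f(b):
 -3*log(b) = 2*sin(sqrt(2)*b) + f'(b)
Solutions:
 f(b) = C1 - 3*b*log(b) + 3*b + sqrt(2)*cos(sqrt(2)*b)


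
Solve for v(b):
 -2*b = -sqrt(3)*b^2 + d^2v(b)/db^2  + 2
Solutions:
 v(b) = C1 + C2*b + sqrt(3)*b^4/12 - b^3/3 - b^2


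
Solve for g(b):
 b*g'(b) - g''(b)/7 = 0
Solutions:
 g(b) = C1 + C2*erfi(sqrt(14)*b/2)


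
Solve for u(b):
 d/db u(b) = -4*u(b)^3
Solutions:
 u(b) = -sqrt(2)*sqrt(-1/(C1 - 4*b))/2
 u(b) = sqrt(2)*sqrt(-1/(C1 - 4*b))/2


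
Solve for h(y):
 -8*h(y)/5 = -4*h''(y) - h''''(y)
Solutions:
 h(y) = C1*exp(-y*sqrt(-2 + 2*sqrt(35)/5)) + C2*exp(y*sqrt(-2 + 2*sqrt(35)/5)) + C3*sin(y*sqrt(2 + 2*sqrt(35)/5)) + C4*cos(y*sqrt(2 + 2*sqrt(35)/5))


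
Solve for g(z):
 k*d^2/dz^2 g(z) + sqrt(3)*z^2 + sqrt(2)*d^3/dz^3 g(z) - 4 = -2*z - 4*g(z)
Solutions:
 g(z) = C1*exp(-z*(2^(5/6)*k^2/(2*(k^3/4 + sqrt(-k^6 + (k^3 + 108)^2)/4 + 27)^(1/3)) + sqrt(2)*k + 2*2^(1/6)*(k^3/4 + sqrt(-k^6 + (k^3 + 108)^2)/4 + 27)^(1/3))/6) + C2*exp(z*(-2^(5/6)*k^2/((-1 + sqrt(3)*I)*(k^3/4 + sqrt(-k^6 + (k^3 + 108)^2)/4 + 27)^(1/3)) - sqrt(2)*k + 2^(1/6)*(k^3/4 + sqrt(-k^6 + (k^3 + 108)^2)/4 + 27)^(1/3) - 2^(1/6)*sqrt(3)*I*(k^3/4 + sqrt(-k^6 + (k^3 + 108)^2)/4 + 27)^(1/3))/6) + C3*exp(z*(2^(5/6)*k^2/((1 + sqrt(3)*I)*(k^3/4 + sqrt(-k^6 + (k^3 + 108)^2)/4 + 27)^(1/3)) - sqrt(2)*k + 2^(1/6)*(k^3/4 + sqrt(-k^6 + (k^3 + 108)^2)/4 + 27)^(1/3) + 2^(1/6)*sqrt(3)*I*(k^3/4 + sqrt(-k^6 + (k^3 + 108)^2)/4 + 27)^(1/3))/6) + sqrt(3)*k/8 - sqrt(3)*z^2/4 - z/2 + 1


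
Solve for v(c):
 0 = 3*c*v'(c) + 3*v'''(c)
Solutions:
 v(c) = C1 + Integral(C2*airyai(-c) + C3*airybi(-c), c)


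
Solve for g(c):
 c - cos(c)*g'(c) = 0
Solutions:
 g(c) = C1 + Integral(c/cos(c), c)


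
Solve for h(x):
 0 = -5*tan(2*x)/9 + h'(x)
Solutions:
 h(x) = C1 - 5*log(cos(2*x))/18


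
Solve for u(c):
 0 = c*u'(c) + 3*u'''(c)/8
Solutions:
 u(c) = C1 + Integral(C2*airyai(-2*3^(2/3)*c/3) + C3*airybi(-2*3^(2/3)*c/3), c)


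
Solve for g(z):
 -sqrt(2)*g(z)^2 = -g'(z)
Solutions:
 g(z) = -1/(C1 + sqrt(2)*z)


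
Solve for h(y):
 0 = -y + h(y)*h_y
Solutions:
 h(y) = -sqrt(C1 + y^2)
 h(y) = sqrt(C1 + y^2)


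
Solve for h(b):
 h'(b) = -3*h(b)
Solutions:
 h(b) = C1*exp(-3*b)


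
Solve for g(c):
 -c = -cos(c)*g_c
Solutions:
 g(c) = C1 + Integral(c/cos(c), c)


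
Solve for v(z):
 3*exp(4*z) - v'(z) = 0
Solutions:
 v(z) = C1 + 3*exp(4*z)/4


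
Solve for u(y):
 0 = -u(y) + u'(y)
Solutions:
 u(y) = C1*exp(y)


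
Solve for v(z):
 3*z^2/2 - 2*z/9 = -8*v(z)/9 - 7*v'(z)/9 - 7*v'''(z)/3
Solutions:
 v(z) = C1*exp(7^(1/3)*z*(-7/(36 + sqrt(1345))^(1/3) + 7^(1/3)*(36 + sqrt(1345))^(1/3))/42)*sin(sqrt(3)*7^(1/3)*z*(7/(36 + sqrt(1345))^(1/3) + 7^(1/3)*(36 + sqrt(1345))^(1/3))/42) + C2*exp(7^(1/3)*z*(-7/(36 + sqrt(1345))^(1/3) + 7^(1/3)*(36 + sqrt(1345))^(1/3))/42)*cos(sqrt(3)*7^(1/3)*z*(7/(36 + sqrt(1345))^(1/3) + 7^(1/3)*(36 + sqrt(1345))^(1/3))/42) + C3*exp(-7^(1/3)*z*(-7/(36 + sqrt(1345))^(1/3) + 7^(1/3)*(36 + sqrt(1345))^(1/3))/21) - 27*z^2/16 + 205*z/64 - 1435/512


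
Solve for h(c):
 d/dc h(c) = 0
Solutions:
 h(c) = C1


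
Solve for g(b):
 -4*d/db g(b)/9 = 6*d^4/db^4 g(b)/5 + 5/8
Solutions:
 g(b) = C1 + C4*exp(-10^(1/3)*b/3) - 45*b/32 + (C2*sin(10^(1/3)*sqrt(3)*b/6) + C3*cos(10^(1/3)*sqrt(3)*b/6))*exp(10^(1/3)*b/6)


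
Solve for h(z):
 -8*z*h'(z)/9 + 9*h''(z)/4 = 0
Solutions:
 h(z) = C1 + C2*erfi(4*z/9)


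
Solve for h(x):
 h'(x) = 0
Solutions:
 h(x) = C1


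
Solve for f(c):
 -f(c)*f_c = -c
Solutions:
 f(c) = -sqrt(C1 + c^2)
 f(c) = sqrt(C1 + c^2)


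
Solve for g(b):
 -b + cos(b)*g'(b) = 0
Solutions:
 g(b) = C1 + Integral(b/cos(b), b)


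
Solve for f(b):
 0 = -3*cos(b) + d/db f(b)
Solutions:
 f(b) = C1 + 3*sin(b)


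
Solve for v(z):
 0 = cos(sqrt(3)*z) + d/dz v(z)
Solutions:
 v(z) = C1 - sqrt(3)*sin(sqrt(3)*z)/3


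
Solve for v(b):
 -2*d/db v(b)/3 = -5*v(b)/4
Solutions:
 v(b) = C1*exp(15*b/8)


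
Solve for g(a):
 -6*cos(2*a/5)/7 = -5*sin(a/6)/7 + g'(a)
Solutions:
 g(a) = C1 - 15*sin(2*a/5)/7 - 30*cos(a/6)/7


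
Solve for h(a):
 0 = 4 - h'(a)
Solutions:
 h(a) = C1 + 4*a


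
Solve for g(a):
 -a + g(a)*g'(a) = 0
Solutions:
 g(a) = -sqrt(C1 + a^2)
 g(a) = sqrt(C1 + a^2)


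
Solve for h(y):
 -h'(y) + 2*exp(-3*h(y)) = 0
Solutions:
 h(y) = log(C1 + 6*y)/3
 h(y) = log((-3^(1/3) - 3^(5/6)*I)*(C1 + 2*y)^(1/3)/2)
 h(y) = log((-3^(1/3) + 3^(5/6)*I)*(C1 + 2*y)^(1/3)/2)


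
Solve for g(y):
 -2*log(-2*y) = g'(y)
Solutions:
 g(y) = C1 - 2*y*log(-y) + 2*y*(1 - log(2))


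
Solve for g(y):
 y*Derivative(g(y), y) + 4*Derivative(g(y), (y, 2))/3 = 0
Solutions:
 g(y) = C1 + C2*erf(sqrt(6)*y/4)


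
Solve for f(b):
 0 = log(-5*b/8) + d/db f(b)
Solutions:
 f(b) = C1 - b*log(-b) + b*(-log(5) + 1 + 3*log(2))


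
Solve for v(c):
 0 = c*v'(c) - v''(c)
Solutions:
 v(c) = C1 + C2*erfi(sqrt(2)*c/2)


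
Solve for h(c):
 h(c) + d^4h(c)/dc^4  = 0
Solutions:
 h(c) = (C1*sin(sqrt(2)*c/2) + C2*cos(sqrt(2)*c/2))*exp(-sqrt(2)*c/2) + (C3*sin(sqrt(2)*c/2) + C4*cos(sqrt(2)*c/2))*exp(sqrt(2)*c/2)


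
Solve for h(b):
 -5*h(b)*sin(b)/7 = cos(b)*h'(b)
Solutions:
 h(b) = C1*cos(b)^(5/7)


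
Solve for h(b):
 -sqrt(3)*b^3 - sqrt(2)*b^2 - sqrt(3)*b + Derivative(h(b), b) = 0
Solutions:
 h(b) = C1 + sqrt(3)*b^4/4 + sqrt(2)*b^3/3 + sqrt(3)*b^2/2


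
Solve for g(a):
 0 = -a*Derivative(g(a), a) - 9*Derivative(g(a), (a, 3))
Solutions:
 g(a) = C1 + Integral(C2*airyai(-3^(1/3)*a/3) + C3*airybi(-3^(1/3)*a/3), a)


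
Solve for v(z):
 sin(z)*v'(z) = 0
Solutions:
 v(z) = C1


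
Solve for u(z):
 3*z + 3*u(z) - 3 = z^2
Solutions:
 u(z) = z^2/3 - z + 1


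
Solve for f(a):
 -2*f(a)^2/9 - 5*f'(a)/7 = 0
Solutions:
 f(a) = 45/(C1 + 14*a)


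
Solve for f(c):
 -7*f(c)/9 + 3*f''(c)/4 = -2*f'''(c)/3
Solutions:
 f(c) = C1*exp(-c*(27*3^(1/3)/(16*sqrt(2569) + 815)^(1/3) + 18 + 3^(2/3)*(16*sqrt(2569) + 815)^(1/3))/48)*sin(3^(1/6)*c*(-(16*sqrt(2569) + 815)^(1/3) + 9*3^(2/3)/(16*sqrt(2569) + 815)^(1/3))/16) + C2*exp(-c*(27*3^(1/3)/(16*sqrt(2569) + 815)^(1/3) + 18 + 3^(2/3)*(16*sqrt(2569) + 815)^(1/3))/48)*cos(3^(1/6)*c*(-(16*sqrt(2569) + 815)^(1/3) + 9*3^(2/3)/(16*sqrt(2569) + 815)^(1/3))/16) + C3*exp(c*(-9 + 27*3^(1/3)/(16*sqrt(2569) + 815)^(1/3) + 3^(2/3)*(16*sqrt(2569) + 815)^(1/3))/24)


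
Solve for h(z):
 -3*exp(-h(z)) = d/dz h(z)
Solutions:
 h(z) = log(C1 - 3*z)


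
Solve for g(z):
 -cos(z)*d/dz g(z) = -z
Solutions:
 g(z) = C1 + Integral(z/cos(z), z)


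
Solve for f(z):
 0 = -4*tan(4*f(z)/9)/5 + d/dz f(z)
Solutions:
 f(z) = -9*asin(C1*exp(16*z/45))/4 + 9*pi/4
 f(z) = 9*asin(C1*exp(16*z/45))/4


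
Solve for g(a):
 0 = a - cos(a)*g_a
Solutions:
 g(a) = C1 + Integral(a/cos(a), a)


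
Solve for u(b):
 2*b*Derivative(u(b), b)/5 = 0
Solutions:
 u(b) = C1


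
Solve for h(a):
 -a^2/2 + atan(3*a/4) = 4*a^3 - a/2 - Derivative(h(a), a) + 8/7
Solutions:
 h(a) = C1 + a^4 + a^3/6 - a^2/4 - a*atan(3*a/4) + 8*a/7 + 2*log(9*a^2 + 16)/3


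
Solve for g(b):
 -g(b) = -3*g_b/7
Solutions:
 g(b) = C1*exp(7*b/3)


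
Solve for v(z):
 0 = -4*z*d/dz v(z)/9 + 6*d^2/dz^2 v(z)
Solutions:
 v(z) = C1 + C2*erfi(sqrt(3)*z/9)


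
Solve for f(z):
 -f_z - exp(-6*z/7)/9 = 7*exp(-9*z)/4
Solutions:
 f(z) = C1 + 7*exp(-9*z)/36 + 7*exp(-6*z/7)/54


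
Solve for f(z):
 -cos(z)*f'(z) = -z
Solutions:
 f(z) = C1 + Integral(z/cos(z), z)


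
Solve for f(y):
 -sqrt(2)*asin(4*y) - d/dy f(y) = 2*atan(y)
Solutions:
 f(y) = C1 - 2*y*atan(y) - sqrt(2)*(y*asin(4*y) + sqrt(1 - 16*y^2)/4) + log(y^2 + 1)


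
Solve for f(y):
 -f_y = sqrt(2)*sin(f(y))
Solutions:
 f(y) = -acos((-C1 - exp(2*sqrt(2)*y))/(C1 - exp(2*sqrt(2)*y))) + 2*pi
 f(y) = acos((-C1 - exp(2*sqrt(2)*y))/(C1 - exp(2*sqrt(2)*y)))


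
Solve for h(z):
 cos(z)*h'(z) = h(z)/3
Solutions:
 h(z) = C1*(sin(z) + 1)^(1/6)/(sin(z) - 1)^(1/6)


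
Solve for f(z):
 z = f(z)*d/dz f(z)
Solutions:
 f(z) = -sqrt(C1 + z^2)
 f(z) = sqrt(C1 + z^2)


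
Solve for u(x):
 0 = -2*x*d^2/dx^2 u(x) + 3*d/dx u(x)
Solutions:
 u(x) = C1 + C2*x^(5/2)


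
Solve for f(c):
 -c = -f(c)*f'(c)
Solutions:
 f(c) = -sqrt(C1 + c^2)
 f(c) = sqrt(C1 + c^2)


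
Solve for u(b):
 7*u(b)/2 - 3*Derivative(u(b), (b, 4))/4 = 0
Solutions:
 u(b) = C1*exp(-14^(1/4)*3^(3/4)*b/3) + C2*exp(14^(1/4)*3^(3/4)*b/3) + C3*sin(14^(1/4)*3^(3/4)*b/3) + C4*cos(14^(1/4)*3^(3/4)*b/3)


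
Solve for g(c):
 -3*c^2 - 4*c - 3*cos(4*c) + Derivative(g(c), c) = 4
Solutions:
 g(c) = C1 + c^3 + 2*c^2 + 4*c + 3*sin(4*c)/4


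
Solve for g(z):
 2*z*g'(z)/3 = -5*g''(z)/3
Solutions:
 g(z) = C1 + C2*erf(sqrt(5)*z/5)


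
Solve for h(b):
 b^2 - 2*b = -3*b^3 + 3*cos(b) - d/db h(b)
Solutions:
 h(b) = C1 - 3*b^4/4 - b^3/3 + b^2 + 3*sin(b)


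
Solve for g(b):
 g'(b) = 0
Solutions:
 g(b) = C1


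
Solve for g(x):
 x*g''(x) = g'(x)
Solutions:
 g(x) = C1 + C2*x^2


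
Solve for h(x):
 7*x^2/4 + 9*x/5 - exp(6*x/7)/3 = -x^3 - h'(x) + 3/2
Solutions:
 h(x) = C1 - x^4/4 - 7*x^3/12 - 9*x^2/10 + 3*x/2 + 7*exp(6*x/7)/18


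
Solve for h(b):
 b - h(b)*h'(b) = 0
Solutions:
 h(b) = -sqrt(C1 + b^2)
 h(b) = sqrt(C1 + b^2)


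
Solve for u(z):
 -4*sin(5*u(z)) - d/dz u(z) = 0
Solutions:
 u(z) = -acos((-C1 - exp(40*z))/(C1 - exp(40*z)))/5 + 2*pi/5
 u(z) = acos((-C1 - exp(40*z))/(C1 - exp(40*z)))/5


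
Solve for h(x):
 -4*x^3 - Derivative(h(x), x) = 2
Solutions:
 h(x) = C1 - x^4 - 2*x


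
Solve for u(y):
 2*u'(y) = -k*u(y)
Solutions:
 u(y) = C1*exp(-k*y/2)


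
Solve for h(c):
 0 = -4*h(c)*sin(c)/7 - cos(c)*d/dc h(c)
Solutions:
 h(c) = C1*cos(c)^(4/7)


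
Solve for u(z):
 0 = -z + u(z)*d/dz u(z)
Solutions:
 u(z) = -sqrt(C1 + z^2)
 u(z) = sqrt(C1 + z^2)


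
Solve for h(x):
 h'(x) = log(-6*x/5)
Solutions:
 h(x) = C1 + x*log(-x) + x*(-log(5) - 1 + log(6))


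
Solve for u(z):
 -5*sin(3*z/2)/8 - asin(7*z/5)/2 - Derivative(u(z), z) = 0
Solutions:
 u(z) = C1 - z*asin(7*z/5)/2 - sqrt(25 - 49*z^2)/14 + 5*cos(3*z/2)/12


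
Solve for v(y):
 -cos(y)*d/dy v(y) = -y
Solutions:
 v(y) = C1 + Integral(y/cos(y), y)


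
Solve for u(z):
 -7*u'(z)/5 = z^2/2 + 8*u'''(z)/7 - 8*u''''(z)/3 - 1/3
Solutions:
 u(z) = C1 + C2*exp(z*(-10^(2/3)*(49*sqrt(22089) + 7283)^(1/3) - 40*10^(1/3)/(49*sqrt(22089) + 7283)^(1/3) + 40)/280)*sin(10^(1/3)*sqrt(3)*z*(-10^(1/3)*(49*sqrt(22089) + 7283)^(1/3) + 40/(49*sqrt(22089) + 7283)^(1/3))/280) + C3*exp(z*(-10^(2/3)*(49*sqrt(22089) + 7283)^(1/3) - 40*10^(1/3)/(49*sqrt(22089) + 7283)^(1/3) + 40)/280)*cos(10^(1/3)*sqrt(3)*z*(-10^(1/3)*(49*sqrt(22089) + 7283)^(1/3) + 40/(49*sqrt(22089) + 7283)^(1/3))/280) + C4*exp(z*(40*10^(1/3)/(49*sqrt(22089) + 7283)^(1/3) + 20 + 10^(2/3)*(49*sqrt(22089) + 7283)^(1/3))/140) - 5*z^3/42 + 845*z/1029


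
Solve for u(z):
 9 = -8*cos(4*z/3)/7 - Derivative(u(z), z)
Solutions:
 u(z) = C1 - 9*z - 6*sin(4*z/3)/7


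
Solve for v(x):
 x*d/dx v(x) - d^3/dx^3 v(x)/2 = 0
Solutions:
 v(x) = C1 + Integral(C2*airyai(2^(1/3)*x) + C3*airybi(2^(1/3)*x), x)


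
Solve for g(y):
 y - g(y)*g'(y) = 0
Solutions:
 g(y) = -sqrt(C1 + y^2)
 g(y) = sqrt(C1 + y^2)


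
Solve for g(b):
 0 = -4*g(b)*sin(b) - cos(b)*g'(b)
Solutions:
 g(b) = C1*cos(b)^4


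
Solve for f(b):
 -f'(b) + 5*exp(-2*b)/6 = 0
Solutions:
 f(b) = C1 - 5*exp(-2*b)/12


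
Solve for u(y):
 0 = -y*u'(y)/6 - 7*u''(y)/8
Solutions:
 u(y) = C1 + C2*erf(sqrt(42)*y/21)


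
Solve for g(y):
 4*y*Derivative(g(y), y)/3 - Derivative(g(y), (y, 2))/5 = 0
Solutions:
 g(y) = C1 + C2*erfi(sqrt(30)*y/3)


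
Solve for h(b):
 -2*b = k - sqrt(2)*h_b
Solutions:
 h(b) = C1 + sqrt(2)*b^2/2 + sqrt(2)*b*k/2


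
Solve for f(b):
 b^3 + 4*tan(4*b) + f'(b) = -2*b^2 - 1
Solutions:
 f(b) = C1 - b^4/4 - 2*b^3/3 - b + log(cos(4*b))


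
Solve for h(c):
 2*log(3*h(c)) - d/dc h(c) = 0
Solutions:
 -Integral(1/(log(_y) + log(3)), (_y, h(c)))/2 = C1 - c


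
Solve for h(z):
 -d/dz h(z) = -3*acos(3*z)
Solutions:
 h(z) = C1 + 3*z*acos(3*z) - sqrt(1 - 9*z^2)


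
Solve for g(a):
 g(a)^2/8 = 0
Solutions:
 g(a) = 0


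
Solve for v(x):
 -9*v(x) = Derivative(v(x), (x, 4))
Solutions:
 v(x) = (C1*sin(sqrt(6)*x/2) + C2*cos(sqrt(6)*x/2))*exp(-sqrt(6)*x/2) + (C3*sin(sqrt(6)*x/2) + C4*cos(sqrt(6)*x/2))*exp(sqrt(6)*x/2)


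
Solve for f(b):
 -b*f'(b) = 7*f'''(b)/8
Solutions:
 f(b) = C1 + Integral(C2*airyai(-2*7^(2/3)*b/7) + C3*airybi(-2*7^(2/3)*b/7), b)


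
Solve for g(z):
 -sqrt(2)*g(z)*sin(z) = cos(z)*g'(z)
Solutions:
 g(z) = C1*cos(z)^(sqrt(2))


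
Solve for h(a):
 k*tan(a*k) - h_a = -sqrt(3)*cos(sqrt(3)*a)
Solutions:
 h(a) = C1 + k*Piecewise((-log(cos(a*k))/k, Ne(k, 0)), (0, True)) + sin(sqrt(3)*a)


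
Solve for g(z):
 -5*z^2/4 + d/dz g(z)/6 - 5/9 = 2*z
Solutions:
 g(z) = C1 + 5*z^3/2 + 6*z^2 + 10*z/3


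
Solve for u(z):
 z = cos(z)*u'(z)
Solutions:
 u(z) = C1 + Integral(z/cos(z), z)


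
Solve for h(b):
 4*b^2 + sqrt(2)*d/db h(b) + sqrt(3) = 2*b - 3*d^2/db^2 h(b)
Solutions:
 h(b) = C1 + C2*exp(-sqrt(2)*b/3) - 2*sqrt(2)*b^3/3 + sqrt(2)*b^2/2 + 6*b^2 - 18*sqrt(2)*b - 3*b - sqrt(6)*b/2


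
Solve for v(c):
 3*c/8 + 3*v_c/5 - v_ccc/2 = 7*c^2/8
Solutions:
 v(c) = C1 + C2*exp(-sqrt(30)*c/5) + C3*exp(sqrt(30)*c/5) + 35*c^3/72 - 5*c^2/16 + 175*c/72


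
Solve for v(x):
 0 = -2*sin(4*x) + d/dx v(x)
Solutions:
 v(x) = C1 - cos(4*x)/2


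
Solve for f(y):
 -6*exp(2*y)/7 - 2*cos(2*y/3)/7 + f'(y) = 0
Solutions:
 f(y) = C1 + 3*exp(2*y)/7 + 3*sin(2*y/3)/7


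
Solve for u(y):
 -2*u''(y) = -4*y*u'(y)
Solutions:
 u(y) = C1 + C2*erfi(y)
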